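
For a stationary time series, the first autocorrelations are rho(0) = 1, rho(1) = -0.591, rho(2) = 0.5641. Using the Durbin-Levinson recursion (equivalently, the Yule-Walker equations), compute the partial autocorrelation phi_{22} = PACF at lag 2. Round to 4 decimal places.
\phi_{22} = 0.3301

The PACF at lag k is phi_{kk}, the last component of the solution
to the Yule-Walker system G_k phi = r_k where
  (G_k)_{ij} = rho(|i - j|), (r_k)_i = rho(i), i,j = 1..k.
Equivalently, Durbin-Levinson gives phi_{kk} iteratively:
  phi_{11} = rho(1)
  phi_{kk} = [rho(k) - sum_{j=1..k-1} phi_{k-1,j} rho(k-j)]
            / [1 - sum_{j=1..k-1} phi_{k-1,j} rho(j)],
  phi_{k,j} = phi_{k-1,j} - phi_{kk} phi_{k-1,k-j},  j = 1..k-1.
Step k = 1:
  phi_11 = rho(1) = -0.591.
Step k = 2:
  phi_22 = [rho(2) - phi_11 rho(1)] / [1 - phi_11 rho(1)] = [0.5641 - (-0.591)(-0.591)] / [1 - (-0.591)(-0.591)]
         = 0.214819 / 0.650719 = 0.3301.
Therefore phi_{22} = 0.3301.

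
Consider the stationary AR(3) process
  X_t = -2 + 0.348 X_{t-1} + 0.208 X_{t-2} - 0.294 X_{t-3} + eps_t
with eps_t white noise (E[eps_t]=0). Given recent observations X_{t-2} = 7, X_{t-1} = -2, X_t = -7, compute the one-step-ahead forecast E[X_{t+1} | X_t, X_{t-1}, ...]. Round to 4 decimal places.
E[X_{t+1} \mid \mathcal F_t] = -6.9100

For an AR(p) model X_t = c + sum_i phi_i X_{t-i} + eps_t, the
one-step-ahead conditional mean is
  E[X_{t+1} | X_t, ...] = c + sum_i phi_i X_{t+1-i}.
Substitute known values:
  E[X_{t+1} | ...] = -2 + (0.348) * (-7) + (0.208) * (-2) + (-0.294) * (7)
                   = -6.9100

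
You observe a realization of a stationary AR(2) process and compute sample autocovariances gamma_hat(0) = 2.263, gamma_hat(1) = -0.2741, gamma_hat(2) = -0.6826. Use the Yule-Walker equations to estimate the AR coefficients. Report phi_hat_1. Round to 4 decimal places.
\hat\phi_{1} = -0.1600

The Yule-Walker equations for an AR(p) process read, in matrix form,
  Gamma_p phi = r_p,   with   (Gamma_p)_{ij} = gamma(|i - j|),
                       (r_p)_i = gamma(i),   i,j = 1..p.
Substitute the sample gammas (Toeplitz matrix and right-hand side of size 2):
  Gamma_p = [[2.263, -0.2741], [-0.2741, 2.263]]
  r_p     = [-0.2741, -0.6826]
Written out:
  2.263 phi_1 - 0.2741 phi_2 = -0.2741
  -0.2741 phi_1 + 2.263 phi_2 = -0.6826
Solve by Cramer's rule:
  det = gamma(0)^2 - gamma(1)^2 = (2.263)^2 - (-0.2741)^2 = 5.121169 - 0.07513081 = 5.04603819
  phi_hat_1 = [gamma(1) gamma(0) - gamma(1) gamma(2)] / det = [(-0.2741)(2.263) - (-0.2741)(-0.6826)] / 5.04603819 = -0.80738896 / 5.04603819 = -0.16
  phi_hat_2 = [gamma(0) gamma(2) - gamma(1)^2] / det = [(2.263)(-0.6826) - (-0.2741)^2] / 5.04603819 = -1.61985461 / 5.04603819 = -0.321
So phi_hat = [-0.1600, -0.3210].
Therefore phi_hat_1 = -0.1600.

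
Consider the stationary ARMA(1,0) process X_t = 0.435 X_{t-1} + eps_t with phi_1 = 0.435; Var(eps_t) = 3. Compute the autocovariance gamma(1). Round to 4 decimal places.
\gamma(1) = 1.6096

Multiply the model equation by X_{t-k} and take expectations. With theta_0 = psi_0 = 1 and psi_j the MA(infinity) weights, this gives
  gamma(k) - sum_i phi_i gamma(k-i) = c_k,
  c_k = sigma^2 * sum_{j=k..q} theta_j psi_{j-k}   (c_k = 0 for k > q),
using gamma(-m) = gamma(m).
Pure AR (q = 0): c_0 = sigma^2 = 3, c_k = 0 for k >= 1.
Equations for k = 0 and k = 1 (AR order 1):
  gamma(0) = phi_1 gamma(1) + c_0
  gamma(1) = phi_1 gamma(0) + c_1
Substituting the second into the first: gamma(0) (1 - phi_1^2) = c_0 + phi_1 c_1, so
  gamma(0) = c_0 / (1 - phi_1^2) = 3 / (1 - (0.435)^2) = 3 / 0.810775 = 3.700163.
  gamma(1) = phi_1 gamma(0) = (0.435)(3.700163) = 1.609571.
Therefore gamma(1) = 1.6096 (to 4 decimal places).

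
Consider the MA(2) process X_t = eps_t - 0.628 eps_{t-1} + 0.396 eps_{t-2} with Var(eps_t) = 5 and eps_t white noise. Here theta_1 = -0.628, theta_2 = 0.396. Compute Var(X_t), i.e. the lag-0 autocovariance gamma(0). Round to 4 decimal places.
\gamma(0) = 7.7560

For an MA(q) process X_t = eps_t + sum_i theta_i eps_{t-i} with
Var(eps_t) = sigma^2, the variance is
  gamma(0) = sigma^2 * (1 + sum_i theta_i^2).
  sum_i theta_i^2 = (-0.628)^2 + (0.396)^2 = 0.394384 + 0.156816 = 0.5512.
  gamma(0) = 5 * (1 + 0.5512) = 5 * 1.5512 = 7.756, which rounds to 7.7560.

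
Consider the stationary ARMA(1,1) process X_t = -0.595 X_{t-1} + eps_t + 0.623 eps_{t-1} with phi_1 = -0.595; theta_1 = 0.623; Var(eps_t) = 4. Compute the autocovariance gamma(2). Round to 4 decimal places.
\gamma(2) = -0.0649

Multiply the model equation by X_{t-k} and take expectations. With theta_0 = psi_0 = 1 and psi_j the MA(infinity) weights, this gives
  gamma(k) - sum_i phi_i gamma(k-i) = c_k,
  c_k = sigma^2 * sum_{j=k..q} theta_j psi_{j-k}   (c_k = 0 for k > q),
using gamma(-m) = gamma(m).
psi-weights needed (psi_j = theta_j + sum_i phi_i psi_{j-i}):
  psi_1 = theta_1 + phi_1 = 0.623 + (-0.595) = 0.028
Right-hand sides:
  c_0 = sigma^2 (1 + theta_1 psi_1) = 4 * (1 + (0.623)(0.028)) = 4 * 1.017444 = 4.069776
  c_1 = sigma^2 theta_1 = 4 * (0.623) = 2.492
  c_2 = 0
Equations for k = 0 and k = 1 (AR order 1):
  gamma(0) = phi_1 gamma(1) + c_0
  gamma(1) = phi_1 gamma(0) + c_1
Substituting the second into the first: gamma(0) (1 - phi_1^2) = c_0 + phi_1 c_1, so
  gamma(0) = (c_0 + phi_1 c_1) / (1 - phi_1^2) = (4.069776 + (-0.595)(2.492)) / (1 - (-0.595)^2) = 2.587036 / 0.645975 = 4.004855.
  gamma(1) = phi_1 gamma(0) + c_1 = (-0.595)(4.004855) + (2.492) = 0.109111.
For k = 2 (> q): gamma(2) = phi_1 gamma(1) = (-0.595)(0.109111) = -0.064921.
Therefore gamma(2) = -0.0649 (to 4 decimal places).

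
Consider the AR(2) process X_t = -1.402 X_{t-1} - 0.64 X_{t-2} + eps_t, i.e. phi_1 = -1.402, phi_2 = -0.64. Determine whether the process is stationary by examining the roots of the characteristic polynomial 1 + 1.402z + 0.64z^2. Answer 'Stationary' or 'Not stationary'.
\text{Stationary}

The AR(p) characteristic polynomial is P(z) = 1 + 1.402z + 0.64z^2.
Stationarity requires all roots to lie outside the unit circle, i.e. |z| > 1 for every root.
Set 1 + (1.402) z + (0.64) z^2 = 0, i.e. a z^2 + b z + c = 0 with a = 0.64, b = 1.402, c = 1.
Discriminant D = b^2 - 4ac = (1.402)^2 - 4*(0.64)*1 = 1.965604 - (2.56) = -0.594396.
D < 0, so the roots are the complex-conjugate pair z = (-b +/- i sqrt(-D)) / (2a) = -1.0953 +/- 0.6023i.
For a conjugate pair |z|^2 = z * conj(z) = (product of roots) = c/a = 1/(0.64) = 1.5625, so |z| = sqrt(1.5625) = 1.25 for both roots.
Moduli of all roots: 1.2500, 1.2500.
All moduli strictly greater than 1? Yes.
Verdict: Stationary.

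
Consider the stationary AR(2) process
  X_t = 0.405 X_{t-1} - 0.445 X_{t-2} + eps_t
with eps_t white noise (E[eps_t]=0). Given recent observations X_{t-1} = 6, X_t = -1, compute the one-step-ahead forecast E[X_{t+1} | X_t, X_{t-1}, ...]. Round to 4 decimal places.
E[X_{t+1} \mid \mathcal F_t] = -3.0750

For an AR(p) model X_t = c + sum_i phi_i X_{t-i} + eps_t, the
one-step-ahead conditional mean is
  E[X_{t+1} | X_t, ...] = c + sum_i phi_i X_{t+1-i}.
Substitute known values:
  E[X_{t+1} | ...] = (0.405) * (-1) + (-0.445) * (6)
                   = -3.0750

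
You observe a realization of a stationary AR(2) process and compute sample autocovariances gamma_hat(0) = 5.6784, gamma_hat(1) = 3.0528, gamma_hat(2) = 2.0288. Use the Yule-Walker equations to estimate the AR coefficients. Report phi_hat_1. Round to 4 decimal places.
\hat\phi_{1} = 0.4860

The Yule-Walker equations for an AR(p) process read, in matrix form,
  Gamma_p phi = r_p,   with   (Gamma_p)_{ij} = gamma(|i - j|),
                       (r_p)_i = gamma(i),   i,j = 1..p.
Substitute the sample gammas (Toeplitz matrix and right-hand side of size 2):
  Gamma_p = [[5.6784, 3.0528], [3.0528, 5.6784]]
  r_p     = [3.0528, 2.0288]
Written out:
  5.6784 phi_1 + 3.0528 phi_2 = 3.0528
  3.0528 phi_1 + 5.6784 phi_2 = 2.0288
Solve by Cramer's rule:
  det = gamma(0)^2 - gamma(1)^2 = (5.6784)^2 - (3.0528)^2 = 32.24422656 - 9.31958784 = 22.92463872
  phi_hat_1 = [gamma(1) gamma(0) - gamma(1) gamma(2)] / det = [(3.0528)(5.6784) - (3.0528)(2.0288)] / 22.92463872 = 11.14149888 / 22.92463872 = 0.486
  phi_hat_2 = [gamma(0) gamma(2) - gamma(1)^2] / det = [(5.6784)(2.0288) - (3.0528)^2] / 22.92463872 = 2.20075008 / 22.92463872 = 0.096
So phi_hat = [0.4860, 0.0960].
Therefore phi_hat_1 = 0.4860.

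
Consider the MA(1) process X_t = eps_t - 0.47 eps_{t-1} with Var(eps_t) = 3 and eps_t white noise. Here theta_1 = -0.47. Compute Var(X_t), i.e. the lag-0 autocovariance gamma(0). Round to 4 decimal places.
\gamma(0) = 3.6627

For an MA(q) process X_t = eps_t + sum_i theta_i eps_{t-i} with
Var(eps_t) = sigma^2, the variance is
  gamma(0) = sigma^2 * (1 + sum_i theta_i^2).
  sum_i theta_i^2 = (-0.47)^2 = 0.2209.
  gamma(0) = 3 * (1 + 0.2209) = 3 * 1.2209 = 3.6627.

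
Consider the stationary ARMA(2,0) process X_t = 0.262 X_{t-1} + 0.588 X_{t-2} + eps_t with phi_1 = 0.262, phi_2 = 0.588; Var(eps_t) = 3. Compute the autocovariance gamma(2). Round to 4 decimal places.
\gamma(2) = 5.8095

Multiply the model equation by X_{t-k} and take expectations. With theta_0 = psi_0 = 1 and psi_j the MA(infinity) weights, this gives
  gamma(k) - sum_i phi_i gamma(k-i) = c_k,
  c_k = sigma^2 * sum_{j=k..q} theta_j psi_{j-k}   (c_k = 0 for k > q),
using gamma(-m) = gamma(m).
Pure AR (q = 0): c_0 = sigma^2 = 3, c_k = 0 for k >= 1.
Equations for k = 0, 1, 2 (AR order 2, c_2 = 0):
  (E0) gamma(0) = phi_1 gamma(1) + phi_2 gamma(2) + c_0
  (E1) gamma(1) = phi_1 gamma(0) + phi_2 gamma(1) + c_1
  (E2) gamma(2) = phi_1 gamma(1) + phi_2 gamma(0)
From (E1): gamma(1) = A gamma(0) + B with
  A = phi_1 / (1 - phi_2) = 0.262 / 0.412 = 0.635922,   B = c_1 / (1 - phi_2) = 0 / 0.412 = 0.
Insert (E2) into (E0): gamma(0) (1 - phi_2^2) = phi_1 (1 + phi_2) gamma(1) + c_0.
  phi_1 (1 + phi_2) = (0.262)(1.588) = 0.416056,   1 - phi_2^2 = 0.654256.
Replace gamma(1) by A gamma(0) + B and collect gamma(0):
  gamma(0) [0.654256 - (0.416056)(0.635922)] = c_0 = 3
  gamma(0) * 0.389677 = 3
  gamma(0) = 3 / 0.389677 = 7.69869.
  gamma(1) = A gamma(0) = (0.635922)(7.69869) = 4.895769.
  gamma(2) = phi_1 gamma(1) + phi_2 gamma(0) = (0.262)(4.895769) + (0.588)(7.69869) = 5.809521.
Therefore gamma(2) = 5.8095 (to 4 decimal places).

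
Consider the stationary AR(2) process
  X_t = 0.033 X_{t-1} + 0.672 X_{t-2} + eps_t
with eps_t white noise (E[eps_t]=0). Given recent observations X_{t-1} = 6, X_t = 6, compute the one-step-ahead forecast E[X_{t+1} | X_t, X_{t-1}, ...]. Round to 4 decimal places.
E[X_{t+1} \mid \mathcal F_t] = 4.2300

For an AR(p) model X_t = c + sum_i phi_i X_{t-i} + eps_t, the
one-step-ahead conditional mean is
  E[X_{t+1} | X_t, ...] = c + sum_i phi_i X_{t+1-i}.
Substitute known values:
  E[X_{t+1} | ...] = (0.033) * (6) + (0.672) * (6)
                   = 4.2300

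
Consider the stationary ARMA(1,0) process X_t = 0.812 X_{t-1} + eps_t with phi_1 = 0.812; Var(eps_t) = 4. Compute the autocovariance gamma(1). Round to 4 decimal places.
\gamma(1) = 9.5345

Multiply the model equation by X_{t-k} and take expectations. With theta_0 = psi_0 = 1 and psi_j the MA(infinity) weights, this gives
  gamma(k) - sum_i phi_i gamma(k-i) = c_k,
  c_k = sigma^2 * sum_{j=k..q} theta_j psi_{j-k}   (c_k = 0 for k > q),
using gamma(-m) = gamma(m).
Pure AR (q = 0): c_0 = sigma^2 = 4, c_k = 0 for k >= 1.
Equations for k = 0 and k = 1 (AR order 1):
  gamma(0) = phi_1 gamma(1) + c_0
  gamma(1) = phi_1 gamma(0) + c_1
Substituting the second into the first: gamma(0) (1 - phi_1^2) = c_0 + phi_1 c_1, so
  gamma(0) = c_0 / (1 - phi_1^2) = 4 / (1 - (0.812)^2) = 4 / 0.340656 = 11.742051.
  gamma(1) = phi_1 gamma(0) = (0.812)(11.742051) = 9.534545.
Therefore gamma(1) = 9.5345 (to 4 decimal places).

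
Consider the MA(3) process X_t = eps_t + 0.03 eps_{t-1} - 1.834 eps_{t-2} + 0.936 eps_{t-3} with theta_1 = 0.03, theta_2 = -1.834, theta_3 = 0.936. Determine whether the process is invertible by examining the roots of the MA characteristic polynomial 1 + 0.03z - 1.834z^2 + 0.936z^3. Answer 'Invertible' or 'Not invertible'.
\text{Not invertible}

The MA(q) characteristic polynomial is P(z) = 1 + 0.03z - 1.834z^2 + 0.936z^3.
Invertibility requires all roots to lie outside the unit circle, i.e. |z| > 1 for every root.
Degree 3: look for a simple real root z0 first, then factor out (1 - z/z0) and solve the remaining quadratic.
Testing z0 = 1.25: P(1.25) = 1 + (0.03)(1.25) + (-1.834)(1.25)^2 + (0.936)(1.25)^3
  = 1 + (0.0375) + (-2.865625) + (1.828125) = 0.  So z_0 = 1.25 is a root, |z_0| = 1.25.
Divide out the factor (1 - 0.8 z) = (1 - z/z0) (since 1/z0 = 0.8):
  P(z) = (1 - 0.8 z)(1 + (0.83) z + (-1.17) z^2)
  [check: z-coef 0.83 - (0.8) = 0.03; z^2-coef -1.17 - (0.8)(0.83) = -1.834; z^3-coef -(0.8)(-1.17) = 0.936.]
Remaining roots from the quadratic factor 1 + (0.83) z + (-1.17) z^2:
  Set 1 + (0.83) z + (-1.17) z^2 = 0, i.e. a z^2 + b z + c = 0 with a = -1.17, b = 0.83, c = 1.
  Discriminant D = b^2 - 4ac = (0.83)^2 - 4*(-1.17)*1 = 0.6889 - (-4.68) = 5.3689.
  D >= 0, so the roots are real: z = (-b +/- sqrt(D)) / (2a) = (-0.83 +/- 2.317089) / (-2.34).
    z_1 = (-0.83 + 2.317089) / (-2.34) = -0.6355,   |z_1| = 0.6355.
    z_2 = (-0.83 - 2.317089) / (-2.34) = 1.3449,   |z_2| = 1.3449.
Moduli of all roots: 1.2500, 0.6355, 1.3449.
All moduli strictly greater than 1? No.
Verdict: Not invertible.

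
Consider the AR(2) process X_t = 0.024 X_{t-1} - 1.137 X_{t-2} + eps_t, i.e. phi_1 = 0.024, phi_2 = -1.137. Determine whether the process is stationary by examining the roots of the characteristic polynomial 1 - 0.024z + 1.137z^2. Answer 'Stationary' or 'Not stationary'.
\text{Not stationary}

The AR(p) characteristic polynomial is P(z) = 1 - 0.024z + 1.137z^2.
Stationarity requires all roots to lie outside the unit circle, i.e. |z| > 1 for every root.
Set 1 + (-0.024) z + (1.137) z^2 = 0, i.e. a z^2 + b z + c = 0 with a = 1.137, b = -0.024, c = 1.
Discriminant D = b^2 - 4ac = (-0.024)^2 - 4*(1.137)*1 = 0.000576 - (4.548) = -4.547424.
D < 0, so the roots are the complex-conjugate pair z = (-b +/- i sqrt(-D)) / (2a) = 0.0106 +/- 0.9378i.
For a conjugate pair |z|^2 = z * conj(z) = (product of roots) = c/a = 1/(1.137) = 0.879507, so |z| = sqrt(0.879507) = 0.9378 for both roots.
Moduli of all roots: 0.9378, 0.9378.
All moduli strictly greater than 1? No.
Verdict: Not stationary.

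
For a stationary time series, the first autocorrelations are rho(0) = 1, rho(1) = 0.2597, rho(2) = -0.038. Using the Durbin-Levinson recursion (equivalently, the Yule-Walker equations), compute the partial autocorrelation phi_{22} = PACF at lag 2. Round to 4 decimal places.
\phi_{22} = -0.1131

The PACF at lag k is phi_{kk}, the last component of the solution
to the Yule-Walker system G_k phi = r_k where
  (G_k)_{ij} = rho(|i - j|), (r_k)_i = rho(i), i,j = 1..k.
Equivalently, Durbin-Levinson gives phi_{kk} iteratively:
  phi_{11} = rho(1)
  phi_{kk} = [rho(k) - sum_{j=1..k-1} phi_{k-1,j} rho(k-j)]
            / [1 - sum_{j=1..k-1} phi_{k-1,j} rho(j)],
  phi_{k,j} = phi_{k-1,j} - phi_{kk} phi_{k-1,k-j},  j = 1..k-1.
Step k = 1:
  phi_11 = rho(1) = 0.2597.
Step k = 2:
  phi_22 = [rho(2) - phi_11 rho(1)] / [1 - phi_11 rho(1)] = [-0.038 - (0.2597)(0.2597)] / [1 - (0.2597)(0.2597)]
         = -0.10544409 / 0.93255591 = -0.1131.
Therefore phi_{22} = -0.1131.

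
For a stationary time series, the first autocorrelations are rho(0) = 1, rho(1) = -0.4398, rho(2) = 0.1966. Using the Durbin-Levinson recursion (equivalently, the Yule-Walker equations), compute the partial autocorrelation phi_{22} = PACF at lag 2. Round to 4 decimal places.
\phi_{22} = 0.0039

The PACF at lag k is phi_{kk}, the last component of the solution
to the Yule-Walker system G_k phi = r_k where
  (G_k)_{ij} = rho(|i - j|), (r_k)_i = rho(i), i,j = 1..k.
Equivalently, Durbin-Levinson gives phi_{kk} iteratively:
  phi_{11} = rho(1)
  phi_{kk} = [rho(k) - sum_{j=1..k-1} phi_{k-1,j} rho(k-j)]
            / [1 - sum_{j=1..k-1} phi_{k-1,j} rho(j)],
  phi_{k,j} = phi_{k-1,j} - phi_{kk} phi_{k-1,k-j},  j = 1..k-1.
Step k = 1:
  phi_11 = rho(1) = -0.4398.
Step k = 2:
  phi_22 = [rho(2) - phi_11 rho(1)] / [1 - phi_11 rho(1)] = [0.1966 - (-0.4398)(-0.4398)] / [1 - (-0.4398)(-0.4398)]
         = 0.00317596 / 0.80657596 = 0.0039.
Therefore phi_{22} = 0.0039.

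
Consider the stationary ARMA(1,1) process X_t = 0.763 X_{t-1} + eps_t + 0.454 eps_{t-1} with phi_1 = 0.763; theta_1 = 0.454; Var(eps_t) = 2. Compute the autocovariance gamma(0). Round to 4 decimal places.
\gamma(0) = 9.0894

Multiply the model equation by X_{t-k} and take expectations. With theta_0 = psi_0 = 1 and psi_j the MA(infinity) weights, this gives
  gamma(k) - sum_i phi_i gamma(k-i) = c_k,
  c_k = sigma^2 * sum_{j=k..q} theta_j psi_{j-k}   (c_k = 0 for k > q),
using gamma(-m) = gamma(m).
psi-weights needed (psi_j = theta_j + sum_i phi_i psi_{j-i}):
  psi_1 = theta_1 + phi_1 = 0.454 + (0.763) = 1.217
Right-hand sides:
  c_0 = sigma^2 (1 + theta_1 psi_1) = 2 * (1 + (0.454)(1.217)) = 2 * 1.552518 = 3.105036
  c_1 = sigma^2 theta_1 = 2 * (0.454) = 0.908
  c_2 = 0
Equations for k = 0 and k = 1 (AR order 1):
  gamma(0) = phi_1 gamma(1) + c_0
  gamma(1) = phi_1 gamma(0) + c_1
Substituting the second into the first: gamma(0) (1 - phi_1^2) = c_0 + phi_1 c_1, so
  gamma(0) = (c_0 + phi_1 c_1) / (1 - phi_1^2) = (3.105036 + (0.763)(0.908)) / (1 - (0.763)^2) = 3.79784 / 0.417831 = 9.089417.
Therefore gamma(0) = 9.0894 (to 4 decimal places).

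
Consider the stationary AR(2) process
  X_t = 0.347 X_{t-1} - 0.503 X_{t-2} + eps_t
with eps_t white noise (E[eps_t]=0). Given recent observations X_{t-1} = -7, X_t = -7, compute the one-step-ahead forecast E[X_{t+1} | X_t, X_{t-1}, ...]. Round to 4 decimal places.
E[X_{t+1} \mid \mathcal F_t] = 1.0920

For an AR(p) model X_t = c + sum_i phi_i X_{t-i} + eps_t, the
one-step-ahead conditional mean is
  E[X_{t+1} | X_t, ...] = c + sum_i phi_i X_{t+1-i}.
Substitute known values:
  E[X_{t+1} | ...] = (0.347) * (-7) + (-0.503) * (-7)
                   = 1.0920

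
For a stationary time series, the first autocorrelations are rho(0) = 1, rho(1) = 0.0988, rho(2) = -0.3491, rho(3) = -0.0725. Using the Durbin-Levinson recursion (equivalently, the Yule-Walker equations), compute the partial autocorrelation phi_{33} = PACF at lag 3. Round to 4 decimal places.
\phi_{33} = 0.0120

The PACF at lag k is phi_{kk}, the last component of the solution
to the Yule-Walker system G_k phi = r_k where
  (G_k)_{ij} = rho(|i - j|), (r_k)_i = rho(i), i,j = 1..k.
Equivalently, Durbin-Levinson gives phi_{kk} iteratively:
  phi_{11} = rho(1)
  phi_{kk} = [rho(k) - sum_{j=1..k-1} phi_{k-1,j} rho(k-j)]
            / [1 - sum_{j=1..k-1} phi_{k-1,j} rho(j)],
  phi_{k,j} = phi_{k-1,j} - phi_{kk} phi_{k-1,k-j},  j = 1..k-1.
Step k = 1:
  phi_11 = rho(1) = 0.0988.
Step k = 2:
  phi_22 = [rho(2) - phi_11 rho(1)] / [1 - phi_11 rho(1)] = [-0.3491 - (0.0988)(0.0988)] / [1 - (0.0988)(0.0988)]
         = -0.35886144 / 0.99023856 = -0.362399.
  Update: phi_21 = phi_11 - phi_22 phi_11 = 0.0988 - (-0.362399)(0.0988) = 0.134605.
Step k = 3:
  phi_33 = [rho(3) - phi_21 rho(2) - phi_22 rho(1)] / [1 - phi_21 rho(1) - phi_22 rho(2)]
    numerator   = -0.0725 - (0.134605)(-0.3491) - (-0.362399)(0.0988) = 0.01029563
    denominator = 1 - (0.134605)(0.0988) - (-0.362399)(-0.3491) = 0.86018754
  phi_33 = 0.01029563 / 0.86018754 = 0.012.
Therefore phi_{33} = 0.0120.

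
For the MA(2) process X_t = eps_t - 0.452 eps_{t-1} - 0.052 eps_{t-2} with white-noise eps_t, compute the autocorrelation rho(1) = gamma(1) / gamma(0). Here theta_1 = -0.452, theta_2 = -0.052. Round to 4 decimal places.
\rho(1) = -0.3550

For an MA(q) process with theta_0 = 1, the autocovariance is
  gamma(k) = sigma^2 * sum_{i=0..q-k} theta_i * theta_{i+k},
and rho(k) = gamma(k) / gamma(0). Sigma^2 cancels.
  numerator   = (1)*(-0.452) + (-0.452)*(-0.052) = -0.428496.
  denominator = (1)^2 + (-0.452)^2 + (-0.052)^2 = 1.207008.
  rho(1) = -0.428496 / 1.207008 = -0.3550.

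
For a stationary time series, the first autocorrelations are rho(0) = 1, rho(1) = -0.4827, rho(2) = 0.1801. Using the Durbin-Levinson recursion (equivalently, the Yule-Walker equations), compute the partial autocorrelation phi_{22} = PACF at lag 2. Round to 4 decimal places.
\phi_{22} = -0.0690

The PACF at lag k is phi_{kk}, the last component of the solution
to the Yule-Walker system G_k phi = r_k where
  (G_k)_{ij} = rho(|i - j|), (r_k)_i = rho(i), i,j = 1..k.
Equivalently, Durbin-Levinson gives phi_{kk} iteratively:
  phi_{11} = rho(1)
  phi_{kk} = [rho(k) - sum_{j=1..k-1} phi_{k-1,j} rho(k-j)]
            / [1 - sum_{j=1..k-1} phi_{k-1,j} rho(j)],
  phi_{k,j} = phi_{k-1,j} - phi_{kk} phi_{k-1,k-j},  j = 1..k-1.
Step k = 1:
  phi_11 = rho(1) = -0.4827.
Step k = 2:
  phi_22 = [rho(2) - phi_11 rho(1)] / [1 - phi_11 rho(1)] = [0.1801 - (-0.4827)(-0.4827)] / [1 - (-0.4827)(-0.4827)]
         = -0.05289929 / 0.76700071 = -0.069.
Therefore phi_{22} = -0.0690.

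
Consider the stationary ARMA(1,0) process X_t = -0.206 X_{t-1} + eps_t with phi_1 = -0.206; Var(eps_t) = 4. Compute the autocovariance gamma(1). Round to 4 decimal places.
\gamma(1) = -0.8605

Multiply the model equation by X_{t-k} and take expectations. With theta_0 = psi_0 = 1 and psi_j the MA(infinity) weights, this gives
  gamma(k) - sum_i phi_i gamma(k-i) = c_k,
  c_k = sigma^2 * sum_{j=k..q} theta_j psi_{j-k}   (c_k = 0 for k > q),
using gamma(-m) = gamma(m).
Pure AR (q = 0): c_0 = sigma^2 = 4, c_k = 0 for k >= 1.
Equations for k = 0 and k = 1 (AR order 1):
  gamma(0) = phi_1 gamma(1) + c_0
  gamma(1) = phi_1 gamma(0) + c_1
Substituting the second into the first: gamma(0) (1 - phi_1^2) = c_0 + phi_1 c_1, so
  gamma(0) = c_0 / (1 - phi_1^2) = 4 / (1 - (-0.206)^2) = 4 / 0.957564 = 4.177266.
  gamma(1) = phi_1 gamma(0) = (-0.206)(4.177266) = -0.860517.
Therefore gamma(1) = -0.8605 (to 4 decimal places).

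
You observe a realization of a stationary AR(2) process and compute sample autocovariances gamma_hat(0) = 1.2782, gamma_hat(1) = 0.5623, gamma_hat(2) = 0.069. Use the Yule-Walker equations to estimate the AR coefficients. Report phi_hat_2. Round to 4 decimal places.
\hat\phi_{2} = -0.1730

The Yule-Walker equations for an AR(p) process read, in matrix form,
  Gamma_p phi = r_p,   with   (Gamma_p)_{ij} = gamma(|i - j|),
                       (r_p)_i = gamma(i),   i,j = 1..p.
Substitute the sample gammas (Toeplitz matrix and right-hand side of size 2):
  Gamma_p = [[1.2782, 0.5623], [0.5623, 1.2782]]
  r_p     = [0.5623, 0.069]
Written out:
  1.2782 phi_1 + 0.5623 phi_2 = 0.5623
  0.5623 phi_1 + 1.2782 phi_2 = 0.069
Solve by Cramer's rule:
  det = gamma(0)^2 - gamma(1)^2 = (1.2782)^2 - (0.5623)^2 = 1.63379524 - 0.31618129 = 1.31761395
  phi_hat_1 = [gamma(1) gamma(0) - gamma(1) gamma(2)] / det = [(0.5623)(1.2782) - (0.5623)(0.069)] / 1.31761395 = 0.67993316 / 1.31761395 = 0.516
  phi_hat_2 = [gamma(0) gamma(2) - gamma(1)^2] / det = [(1.2782)(0.069) - (0.5623)^2] / 1.31761395 = -0.22798549 / 1.31761395 = -0.173
So phi_hat = [0.5160, -0.1730].
Therefore phi_hat_2 = -0.1730.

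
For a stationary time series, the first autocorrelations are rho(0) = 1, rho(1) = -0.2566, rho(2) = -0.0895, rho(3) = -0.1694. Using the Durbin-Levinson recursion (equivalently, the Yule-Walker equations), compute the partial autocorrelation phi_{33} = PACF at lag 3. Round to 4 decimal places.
\phi_{33} = -0.2630

The PACF at lag k is phi_{kk}, the last component of the solution
to the Yule-Walker system G_k phi = r_k where
  (G_k)_{ij} = rho(|i - j|), (r_k)_i = rho(i), i,j = 1..k.
Equivalently, Durbin-Levinson gives phi_{kk} iteratively:
  phi_{11} = rho(1)
  phi_{kk} = [rho(k) - sum_{j=1..k-1} phi_{k-1,j} rho(k-j)]
            / [1 - sum_{j=1..k-1} phi_{k-1,j} rho(j)],
  phi_{k,j} = phi_{k-1,j} - phi_{kk} phi_{k-1,k-j},  j = 1..k-1.
Step k = 1:
  phi_11 = rho(1) = -0.2566.
Step k = 2:
  phi_22 = [rho(2) - phi_11 rho(1)] / [1 - phi_11 rho(1)] = [-0.0895 - (-0.2566)(-0.2566)] / [1 - (-0.2566)(-0.2566)]
         = -0.15534356 / 0.93415644 = -0.166293.
  Update: phi_21 = phi_11 - phi_22 phi_11 = -0.2566 - (-0.166293)(-0.2566) = -0.299271.
Step k = 3:
  phi_33 = [rho(3) - phi_21 rho(2) - phi_22 rho(1)] / [1 - phi_21 rho(1) - phi_22 rho(2)]
    numerator   = -0.1694 - (-0.299271)(-0.0895) - (-0.166293)(-0.2566) = -0.23885548
    denominator = 1 - (-0.299271)(-0.2566) - (-0.166293)(-0.0895) = 0.90832391
  phi_33 = -0.23885548 / 0.90832391 = -0.263.
Therefore phi_{33} = -0.2630.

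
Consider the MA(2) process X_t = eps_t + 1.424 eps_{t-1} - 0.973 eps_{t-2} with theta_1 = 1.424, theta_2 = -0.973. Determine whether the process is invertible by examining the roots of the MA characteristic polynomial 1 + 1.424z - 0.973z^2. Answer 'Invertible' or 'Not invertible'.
\text{Not invertible}

The MA(q) characteristic polynomial is P(z) = 1 + 1.424z - 0.973z^2.
Invertibility requires all roots to lie outside the unit circle, i.e. |z| > 1 for every root.
Set 1 + (1.424) z + (-0.973) z^2 = 0, i.e. a z^2 + b z + c = 0 with a = -0.973, b = 1.424, c = 1.
Discriminant D = b^2 - 4ac = (1.424)^2 - 4*(-0.973)*1 = 2.027776 - (-3.892) = 5.919776.
D >= 0, so the roots are real: z = (-b +/- sqrt(D)) / (2a) = (-1.424 +/- 2.433059) / (-1.946).
  z_1 = (-1.424 + 2.433059) / (-1.946) = -0.5185,   |z_1| = 0.5185.
  z_2 = (-1.424 - 2.433059) / (-1.946) = 1.982,   |z_2| = 1.982.
Moduli of all roots: 0.5185, 1.9820.
All moduli strictly greater than 1? No.
Verdict: Not invertible.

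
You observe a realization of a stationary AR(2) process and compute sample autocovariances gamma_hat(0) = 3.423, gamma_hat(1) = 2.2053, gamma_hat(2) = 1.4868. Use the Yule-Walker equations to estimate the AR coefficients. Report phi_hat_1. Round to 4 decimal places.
\hat\phi_{1} = 0.6230

The Yule-Walker equations for an AR(p) process read, in matrix form,
  Gamma_p phi = r_p,   with   (Gamma_p)_{ij} = gamma(|i - j|),
                       (r_p)_i = gamma(i),   i,j = 1..p.
Substitute the sample gammas (Toeplitz matrix and right-hand side of size 2):
  Gamma_p = [[3.423, 2.2053], [2.2053, 3.423]]
  r_p     = [2.2053, 1.4868]
Written out:
  3.423 phi_1 + 2.2053 phi_2 = 2.2053
  2.2053 phi_1 + 3.423 phi_2 = 1.4868
Solve by Cramer's rule:
  det = gamma(0)^2 - gamma(1)^2 = (3.423)^2 - (2.2053)^2 = 11.716929 - 4.86334809 = 6.85358091
  phi_hat_1 = [gamma(1) gamma(0) - gamma(1) gamma(2)] / det = [(2.2053)(3.423) - (2.2053)(1.4868)] / 6.85358091 = 4.26990186 / 6.85358091 = 0.623
  phi_hat_2 = [gamma(0) gamma(2) - gamma(1)^2] / det = [(3.423)(1.4868) - (2.2053)^2] / 6.85358091 = 0.22596831 / 6.85358091 = 0.033
So phi_hat = [0.6230, 0.0330].
Therefore phi_hat_1 = 0.6230.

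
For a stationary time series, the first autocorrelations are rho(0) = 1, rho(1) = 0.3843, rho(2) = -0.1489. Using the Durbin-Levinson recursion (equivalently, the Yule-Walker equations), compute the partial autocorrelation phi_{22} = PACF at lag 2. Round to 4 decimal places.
\phi_{22} = -0.3480

The PACF at lag k is phi_{kk}, the last component of the solution
to the Yule-Walker system G_k phi = r_k where
  (G_k)_{ij} = rho(|i - j|), (r_k)_i = rho(i), i,j = 1..k.
Equivalently, Durbin-Levinson gives phi_{kk} iteratively:
  phi_{11} = rho(1)
  phi_{kk} = [rho(k) - sum_{j=1..k-1} phi_{k-1,j} rho(k-j)]
            / [1 - sum_{j=1..k-1} phi_{k-1,j} rho(j)],
  phi_{k,j} = phi_{k-1,j} - phi_{kk} phi_{k-1,k-j},  j = 1..k-1.
Step k = 1:
  phi_11 = rho(1) = 0.3843.
Step k = 2:
  phi_22 = [rho(2) - phi_11 rho(1)] / [1 - phi_11 rho(1)] = [-0.1489 - (0.3843)(0.3843)] / [1 - (0.3843)(0.3843)]
         = -0.29658649 / 0.85231351 = -0.348.
Therefore phi_{22} = -0.3480.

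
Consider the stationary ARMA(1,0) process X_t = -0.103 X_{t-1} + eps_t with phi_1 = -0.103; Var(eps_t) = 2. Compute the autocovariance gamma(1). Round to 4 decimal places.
\gamma(1) = -0.2082

Multiply the model equation by X_{t-k} and take expectations. With theta_0 = psi_0 = 1 and psi_j the MA(infinity) weights, this gives
  gamma(k) - sum_i phi_i gamma(k-i) = c_k,
  c_k = sigma^2 * sum_{j=k..q} theta_j psi_{j-k}   (c_k = 0 for k > q),
using gamma(-m) = gamma(m).
Pure AR (q = 0): c_0 = sigma^2 = 2, c_k = 0 for k >= 1.
Equations for k = 0 and k = 1 (AR order 1):
  gamma(0) = phi_1 gamma(1) + c_0
  gamma(1) = phi_1 gamma(0) + c_1
Substituting the second into the first: gamma(0) (1 - phi_1^2) = c_0 + phi_1 c_1, so
  gamma(0) = c_0 / (1 - phi_1^2) = 2 / (1 - (-0.103)^2) = 2 / 0.989391 = 2.021446.
  gamma(1) = phi_1 gamma(0) = (-0.103)(2.021446) = -0.208209.
Therefore gamma(1) = -0.2082 (to 4 decimal places).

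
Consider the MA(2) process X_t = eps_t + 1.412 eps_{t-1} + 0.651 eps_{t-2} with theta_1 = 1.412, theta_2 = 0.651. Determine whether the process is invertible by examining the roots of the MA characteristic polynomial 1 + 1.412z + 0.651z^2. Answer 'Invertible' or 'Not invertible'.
\text{Invertible}

The MA(q) characteristic polynomial is P(z) = 1 + 1.412z + 0.651z^2.
Invertibility requires all roots to lie outside the unit circle, i.e. |z| > 1 for every root.
Set 1 + (1.412) z + (0.651) z^2 = 0, i.e. a z^2 + b z + c = 0 with a = 0.651, b = 1.412, c = 1.
Discriminant D = b^2 - 4ac = (1.412)^2 - 4*(0.651)*1 = 1.993744 - (2.604) = -0.610256.
D < 0, so the roots are the complex-conjugate pair z = (-b +/- i sqrt(-D)) / (2a) = -1.0845 +/- 0.6i.
For a conjugate pair |z|^2 = z * conj(z) = (product of roots) = c/a = 1/(0.651) = 1.536098, so |z| = sqrt(1.536098) = 1.2394 for both roots.
Moduli of all roots: 1.2394, 1.2394.
All moduli strictly greater than 1? Yes.
Verdict: Invertible.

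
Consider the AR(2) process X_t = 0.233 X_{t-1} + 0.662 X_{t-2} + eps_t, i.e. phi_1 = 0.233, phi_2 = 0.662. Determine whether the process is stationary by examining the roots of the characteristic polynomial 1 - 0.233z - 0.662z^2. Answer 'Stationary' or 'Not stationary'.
\text{Stationary}

The AR(p) characteristic polynomial is P(z) = 1 - 0.233z - 0.662z^2.
Stationarity requires all roots to lie outside the unit circle, i.e. |z| > 1 for every root.
Set 1 + (-0.233) z + (-0.662) z^2 = 0, i.e. a z^2 + b z + c = 0 with a = -0.662, b = -0.233, c = 1.
Discriminant D = b^2 - 4ac = (-0.233)^2 - 4*(-0.662)*1 = 0.054289 - (-2.648) = 2.702289.
D >= 0, so the roots are real: z = (-b +/- sqrt(D)) / (2a) = (0.233 +/- 1.643864) / (-1.324).
  z_1 = (0.233 + 1.643864) / (-1.324) = -1.4176,   |z_1| = 1.4176.
  z_2 = (0.233 - 1.643864) / (-1.324) = 1.0656,   |z_2| = 1.0656.
Moduli of all roots: 1.4176, 1.0656.
All moduli strictly greater than 1? Yes.
Verdict: Stationary.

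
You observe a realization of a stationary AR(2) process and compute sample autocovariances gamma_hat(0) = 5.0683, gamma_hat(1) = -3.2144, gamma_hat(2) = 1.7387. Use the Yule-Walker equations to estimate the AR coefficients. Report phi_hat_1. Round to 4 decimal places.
\hat\phi_{1} = -0.6970

The Yule-Walker equations for an AR(p) process read, in matrix form,
  Gamma_p phi = r_p,   with   (Gamma_p)_{ij} = gamma(|i - j|),
                       (r_p)_i = gamma(i),   i,j = 1..p.
Substitute the sample gammas (Toeplitz matrix and right-hand side of size 2):
  Gamma_p = [[5.0683, -3.2144], [-3.2144, 5.0683]]
  r_p     = [-3.2144, 1.7387]
Written out:
  5.0683 phi_1 - 3.2144 phi_2 = -3.2144
  -3.2144 phi_1 + 5.0683 phi_2 = 1.7387
Solve by Cramer's rule:
  det = gamma(0)^2 - gamma(1)^2 = (5.0683)^2 - (-3.2144)^2 = 25.68766489 - 10.33236736 = 15.35529753
  phi_hat_1 = [gamma(1) gamma(0) - gamma(1) gamma(2)] / det = [(-3.2144)(5.0683) - (-3.2144)(1.7387)] / 15.35529753 = -10.70266624 / 15.35529753 = -0.697
  phi_hat_2 = [gamma(0) gamma(2) - gamma(1)^2] / det = [(5.0683)(1.7387) - (-3.2144)^2] / 15.35529753 = -1.52011415 / 15.35529753 = -0.099
So phi_hat = [-0.6970, -0.0990].
Therefore phi_hat_1 = -0.6970.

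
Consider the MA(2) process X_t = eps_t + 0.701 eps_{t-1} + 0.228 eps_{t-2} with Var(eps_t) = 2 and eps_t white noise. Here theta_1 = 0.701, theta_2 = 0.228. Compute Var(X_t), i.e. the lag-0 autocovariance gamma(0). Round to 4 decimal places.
\gamma(0) = 3.0868

For an MA(q) process X_t = eps_t + sum_i theta_i eps_{t-i} with
Var(eps_t) = sigma^2, the variance is
  gamma(0) = sigma^2 * (1 + sum_i theta_i^2).
  sum_i theta_i^2 = (0.701)^2 + (0.228)^2 = 0.491401 + 0.051984 = 0.543385.
  gamma(0) = 2 * (1 + 0.543385) = 2 * 1.543385 = 3.08677, which rounds to 3.0868.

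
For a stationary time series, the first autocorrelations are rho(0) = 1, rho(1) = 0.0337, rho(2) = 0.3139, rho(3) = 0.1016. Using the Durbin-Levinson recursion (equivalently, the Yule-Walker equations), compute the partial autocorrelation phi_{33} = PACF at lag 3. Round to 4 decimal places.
\phi_{33} = 0.0930

The PACF at lag k is phi_{kk}, the last component of the solution
to the Yule-Walker system G_k phi = r_k where
  (G_k)_{ij} = rho(|i - j|), (r_k)_i = rho(i), i,j = 1..k.
Equivalently, Durbin-Levinson gives phi_{kk} iteratively:
  phi_{11} = rho(1)
  phi_{kk} = [rho(k) - sum_{j=1..k-1} phi_{k-1,j} rho(k-j)]
            / [1 - sum_{j=1..k-1} phi_{k-1,j} rho(j)],
  phi_{k,j} = phi_{k-1,j} - phi_{kk} phi_{k-1,k-j},  j = 1..k-1.
Step k = 1:
  phi_11 = rho(1) = 0.0337.
Step k = 2:
  phi_22 = [rho(2) - phi_11 rho(1)] / [1 - phi_11 rho(1)] = [0.3139 - (0.0337)(0.0337)] / [1 - (0.0337)(0.0337)]
         = 0.31276431 / 0.99886431 = 0.31312.
  Update: phi_21 = phi_11 - phi_22 phi_11 = 0.0337 - (0.31312)(0.0337) = 0.023148.
Step k = 3:
  phi_33 = [rho(3) - phi_21 rho(2) - phi_22 rho(1)] / [1 - phi_21 rho(1) - phi_22 rho(2)]
    numerator   = 0.1016 - (0.023148)(0.3139) - (0.31312)(0.0337) = 0.08378175
    denominator = 1 - (0.023148)(0.0337) - (0.31312)(0.3139) = 0.90093158
  phi_33 = 0.08378175 / 0.90093158 = 0.093.
Therefore phi_{33} = 0.0930.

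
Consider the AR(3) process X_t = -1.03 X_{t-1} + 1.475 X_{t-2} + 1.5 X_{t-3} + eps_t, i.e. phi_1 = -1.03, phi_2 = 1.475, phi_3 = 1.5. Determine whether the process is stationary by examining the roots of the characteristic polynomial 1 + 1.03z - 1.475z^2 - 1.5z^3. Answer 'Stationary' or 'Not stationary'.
\text{Not stationary}

The AR(p) characteristic polynomial is P(z) = 1 + 1.03z - 1.475z^2 - 1.5z^3.
Stationarity requires all roots to lie outside the unit circle, i.e. |z| > 1 for every root.
Degree 3: look for a simple real root z0 first, then factor out (1 - z/z0) and solve the remaining quadratic.
Testing z0 = -0.8: P(-0.8) = 1 + (1.03)(-0.8) + (-1.475)(-0.8)^2 + (-1.5)(-0.8)^3
  = 1 + (-0.824) + (-0.944) + (0.768) = 0.  So z_0 = -0.8 is a root, |z_0| = 0.8.
Divide out the factor (1 + 1.25 z) = (1 - z/z0) (since 1/z0 = -1.25):
  P(z) = (1 + 1.25 z)(1 + (-0.22) z + (-1.2) z^2)
  [check: z-coef -0.22 - (-1.25) = 1.03; z^2-coef -1.2 - (-1.25)(-0.22) = -1.475; z^3-coef -(-1.25)(-1.2) = -1.5.]
Remaining roots from the quadratic factor 1 + (-0.22) z + (-1.2) z^2:
  Set 1 + (-0.22) z + (-1.2) z^2 = 0, i.e. a z^2 + b z + c = 0 with a = -1.2, b = -0.22, c = 1.
  Discriminant D = b^2 - 4ac = (-0.22)^2 - 4*(-1.2)*1 = 0.0484 - (-4.8) = 4.8484.
  D >= 0, so the roots are real: z = (-b +/- sqrt(D)) / (2a) = (0.22 +/- 2.201908) / (-2.4).
    z_1 = (0.22 + 2.201908) / (-2.4) = -1.0091,   |z_1| = 1.0091.
    z_2 = (0.22 - 2.201908) / (-2.4) = 0.8258,   |z_2| = 0.8258.
Moduli of all roots: 0.8000, 1.0091, 0.8258.
All moduli strictly greater than 1? No.
Verdict: Not stationary.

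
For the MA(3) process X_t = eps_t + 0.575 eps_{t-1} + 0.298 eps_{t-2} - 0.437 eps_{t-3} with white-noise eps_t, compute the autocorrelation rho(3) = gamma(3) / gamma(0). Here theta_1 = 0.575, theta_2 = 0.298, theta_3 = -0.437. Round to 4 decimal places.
\rho(3) = -0.2714

For an MA(q) process with theta_0 = 1, the autocovariance is
  gamma(k) = sigma^2 * sum_{i=0..q-k} theta_i * theta_{i+k},
and rho(k) = gamma(k) / gamma(0). Sigma^2 cancels.
  numerator   = (1)*(-0.437) = -0.437.
  denominator = (1)^2 + (0.575)^2 + (0.298)^2 + (-0.437)^2 = 1.610398.
  rho(3) = -0.437 / 1.610398 = -0.2714.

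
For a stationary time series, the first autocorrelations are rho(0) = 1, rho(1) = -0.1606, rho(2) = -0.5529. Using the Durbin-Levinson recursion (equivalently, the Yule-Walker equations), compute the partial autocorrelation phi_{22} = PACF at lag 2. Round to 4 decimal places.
\phi_{22} = -0.5940

The PACF at lag k is phi_{kk}, the last component of the solution
to the Yule-Walker system G_k phi = r_k where
  (G_k)_{ij} = rho(|i - j|), (r_k)_i = rho(i), i,j = 1..k.
Equivalently, Durbin-Levinson gives phi_{kk} iteratively:
  phi_{11} = rho(1)
  phi_{kk} = [rho(k) - sum_{j=1..k-1} phi_{k-1,j} rho(k-j)]
            / [1 - sum_{j=1..k-1} phi_{k-1,j} rho(j)],
  phi_{k,j} = phi_{k-1,j} - phi_{kk} phi_{k-1,k-j},  j = 1..k-1.
Step k = 1:
  phi_11 = rho(1) = -0.1606.
Step k = 2:
  phi_22 = [rho(2) - phi_11 rho(1)] / [1 - phi_11 rho(1)] = [-0.5529 - (-0.1606)(-0.1606)] / [1 - (-0.1606)(-0.1606)]
         = -0.57869236 / 0.97420764 = -0.594.
Therefore phi_{22} = -0.5940.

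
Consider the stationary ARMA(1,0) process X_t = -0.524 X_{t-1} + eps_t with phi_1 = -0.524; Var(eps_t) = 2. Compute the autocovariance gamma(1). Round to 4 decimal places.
\gamma(1) = -1.4447

Multiply the model equation by X_{t-k} and take expectations. With theta_0 = psi_0 = 1 and psi_j the MA(infinity) weights, this gives
  gamma(k) - sum_i phi_i gamma(k-i) = c_k,
  c_k = sigma^2 * sum_{j=k..q} theta_j psi_{j-k}   (c_k = 0 for k > q),
using gamma(-m) = gamma(m).
Pure AR (q = 0): c_0 = sigma^2 = 2, c_k = 0 for k >= 1.
Equations for k = 0 and k = 1 (AR order 1):
  gamma(0) = phi_1 gamma(1) + c_0
  gamma(1) = phi_1 gamma(0) + c_1
Substituting the second into the first: gamma(0) (1 - phi_1^2) = c_0 + phi_1 c_1, so
  gamma(0) = c_0 / (1 - phi_1^2) = 2 / (1 - (-0.524)^2) = 2 / 0.725424 = 2.757008.
  gamma(1) = phi_1 gamma(0) = (-0.524)(2.757008) = -1.444672.
Therefore gamma(1) = -1.4447 (to 4 decimal places).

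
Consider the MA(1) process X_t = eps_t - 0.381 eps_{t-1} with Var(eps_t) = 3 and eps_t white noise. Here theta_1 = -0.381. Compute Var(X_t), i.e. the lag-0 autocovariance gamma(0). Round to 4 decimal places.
\gamma(0) = 3.4355

For an MA(q) process X_t = eps_t + sum_i theta_i eps_{t-i} with
Var(eps_t) = sigma^2, the variance is
  gamma(0) = sigma^2 * (1 + sum_i theta_i^2).
  sum_i theta_i^2 = (-0.381)^2 = 0.145161.
  gamma(0) = 3 * (1 + 0.145161) = 3 * 1.145161 = 3.435483, which rounds to 3.4355.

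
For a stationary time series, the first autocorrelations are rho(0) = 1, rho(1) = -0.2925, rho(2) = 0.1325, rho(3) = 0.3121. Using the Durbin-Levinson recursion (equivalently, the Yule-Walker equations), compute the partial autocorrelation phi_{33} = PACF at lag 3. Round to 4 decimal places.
\phi_{33} = 0.3990

The PACF at lag k is phi_{kk}, the last component of the solution
to the Yule-Walker system G_k phi = r_k where
  (G_k)_{ij} = rho(|i - j|), (r_k)_i = rho(i), i,j = 1..k.
Equivalently, Durbin-Levinson gives phi_{kk} iteratively:
  phi_{11} = rho(1)
  phi_{kk} = [rho(k) - sum_{j=1..k-1} phi_{k-1,j} rho(k-j)]
            / [1 - sum_{j=1..k-1} phi_{k-1,j} rho(j)],
  phi_{k,j} = phi_{k-1,j} - phi_{kk} phi_{k-1,k-j},  j = 1..k-1.
Step k = 1:
  phi_11 = rho(1) = -0.2925.
Step k = 2:
  phi_22 = [rho(2) - phi_11 rho(1)] / [1 - phi_11 rho(1)] = [0.1325 - (-0.2925)(-0.2925)] / [1 - (-0.2925)(-0.2925)]
         = 0.04694375 / 0.91444375 = 0.051336.
  Update: phi_21 = phi_11 - phi_22 phi_11 = -0.2925 - (0.051336)(-0.2925) = -0.277484.
Step k = 3:
  phi_33 = [rho(3) - phi_21 rho(2) - phi_22 rho(1)] / [1 - phi_21 rho(1) - phi_22 rho(2)]
    numerator   = 0.3121 - (-0.277484)(0.1325) - (0.051336)(-0.2925) = 0.3638824
    denominator = 1 - (-0.277484)(-0.2925) - (0.051336)(0.1325) = 0.91203385
  phi_33 = 0.3638824 / 0.91203385 = 0.399.
Therefore phi_{33} = 0.3990.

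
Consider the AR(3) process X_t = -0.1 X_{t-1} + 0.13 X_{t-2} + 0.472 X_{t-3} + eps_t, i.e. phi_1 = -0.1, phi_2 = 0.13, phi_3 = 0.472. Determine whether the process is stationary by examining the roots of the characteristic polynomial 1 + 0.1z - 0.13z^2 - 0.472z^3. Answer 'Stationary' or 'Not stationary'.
\text{Stationary}

The AR(p) characteristic polynomial is P(z) = 1 + 0.1z - 0.13z^2 - 0.472z^3.
Stationarity requires all roots to lie outside the unit circle, i.e. |z| > 1 for every root.
Degree 3: look for a simple real root z0 first, then factor out (1 - z/z0) and solve the remaining quadratic.
Testing z0 = 1.25: P(1.25) = 1 + (0.1)(1.25) + (-0.13)(1.25)^2 + (-0.472)(1.25)^3
  = 1 + (0.125) + (-0.203125) + (-0.921875) = 0.  So z_0 = 1.25 is a root, |z_0| = 1.25.
Divide out the factor (1 - 0.8 z) = (1 - z/z0) (since 1/z0 = 0.8):
  P(z) = (1 - 0.8 z)(1 + (0.9) z + (0.59) z^2)
  [check: z-coef 0.9 - (0.8) = 0.1; z^2-coef 0.59 - (0.8)(0.9) = -0.13; z^3-coef -(0.8)(0.59) = -0.472.]
Remaining roots from the quadratic factor 1 + (0.9) z + (0.59) z^2:
  Set 1 + (0.9) z + (0.59) z^2 = 0, i.e. a z^2 + b z + c = 0 with a = 0.59, b = 0.9, c = 1.
  Discriminant D = b^2 - 4ac = (0.9)^2 - 4*(0.59)*1 = 0.81 - (2.36) = -1.55.
  D < 0, so the roots are the complex-conjugate pair z = (-b +/- i sqrt(-D)) / (2a) = -0.7627 +/- 1.0551i.
  For a conjugate pair |z|^2 = z * conj(z) = (product of roots) = c/a = 1/(0.59) = 1.694915, so |z| = sqrt(1.694915) = 1.3019 for both roots.
Moduli of all roots: 1.2500, 1.3019, 1.3019.
All moduli strictly greater than 1? Yes.
Verdict: Stationary.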